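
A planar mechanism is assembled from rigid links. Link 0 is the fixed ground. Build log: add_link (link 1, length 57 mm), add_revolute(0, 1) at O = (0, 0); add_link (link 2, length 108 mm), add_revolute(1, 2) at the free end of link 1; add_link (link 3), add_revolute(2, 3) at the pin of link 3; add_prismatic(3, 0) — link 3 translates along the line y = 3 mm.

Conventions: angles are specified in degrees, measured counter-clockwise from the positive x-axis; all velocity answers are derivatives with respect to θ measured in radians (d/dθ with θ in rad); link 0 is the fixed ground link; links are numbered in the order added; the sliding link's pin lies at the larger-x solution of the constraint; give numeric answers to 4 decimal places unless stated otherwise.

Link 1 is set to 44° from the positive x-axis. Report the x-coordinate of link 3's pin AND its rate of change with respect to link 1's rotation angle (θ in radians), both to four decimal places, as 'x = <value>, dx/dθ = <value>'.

geometry: r = 57 mm, L = 108 mm, e = 3 mm
crank pin P = (r cos θ, r sin θ) = (41.002369, 39.595527)
h = r sin θ − e = 39.595527 − 3 = 36.595527
x = r cos θ + √(L² − h²) = 41.002369 + 101.610863 = 142.613231
dx/dθ = −r sin θ − h·r cos θ/√(L² − h²) (θ in radians; h = 36.595527) = -54.362681

x = 142.6132, dx/dθ = -54.3627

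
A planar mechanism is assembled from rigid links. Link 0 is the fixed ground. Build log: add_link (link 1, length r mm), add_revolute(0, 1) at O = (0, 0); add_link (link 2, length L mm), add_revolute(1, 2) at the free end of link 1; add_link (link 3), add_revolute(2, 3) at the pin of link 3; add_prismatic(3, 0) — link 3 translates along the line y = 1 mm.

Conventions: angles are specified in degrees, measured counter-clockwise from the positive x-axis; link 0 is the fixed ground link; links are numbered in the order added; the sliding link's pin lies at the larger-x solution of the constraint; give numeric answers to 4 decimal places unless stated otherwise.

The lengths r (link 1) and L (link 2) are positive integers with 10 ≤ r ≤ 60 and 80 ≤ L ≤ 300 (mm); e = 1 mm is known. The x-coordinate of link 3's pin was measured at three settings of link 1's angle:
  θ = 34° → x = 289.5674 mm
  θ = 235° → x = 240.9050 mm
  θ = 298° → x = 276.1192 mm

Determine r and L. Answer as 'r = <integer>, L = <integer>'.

constraint per measurement: (x − r cos θ)² + (r sin θ − e)² = L²
subtracting the θ₁ and θ₂ equations cancels the r² and L² terms:
r = (x₁² − x₂²) / (2[(x₁cos θ₁ + e sin θ₁) − (x₂cos θ₂ + e sin θ₂)]) = 34.0000 → r = 34
L² = (x₁ − r cos θ₁)² + (r sin θ₁ − e)² = 68644.0207 → L = 262.0000 → L = 262
check at θ₃=298°: x = 276.1192 (printed 276.1192) ✓

r = 34, L = 262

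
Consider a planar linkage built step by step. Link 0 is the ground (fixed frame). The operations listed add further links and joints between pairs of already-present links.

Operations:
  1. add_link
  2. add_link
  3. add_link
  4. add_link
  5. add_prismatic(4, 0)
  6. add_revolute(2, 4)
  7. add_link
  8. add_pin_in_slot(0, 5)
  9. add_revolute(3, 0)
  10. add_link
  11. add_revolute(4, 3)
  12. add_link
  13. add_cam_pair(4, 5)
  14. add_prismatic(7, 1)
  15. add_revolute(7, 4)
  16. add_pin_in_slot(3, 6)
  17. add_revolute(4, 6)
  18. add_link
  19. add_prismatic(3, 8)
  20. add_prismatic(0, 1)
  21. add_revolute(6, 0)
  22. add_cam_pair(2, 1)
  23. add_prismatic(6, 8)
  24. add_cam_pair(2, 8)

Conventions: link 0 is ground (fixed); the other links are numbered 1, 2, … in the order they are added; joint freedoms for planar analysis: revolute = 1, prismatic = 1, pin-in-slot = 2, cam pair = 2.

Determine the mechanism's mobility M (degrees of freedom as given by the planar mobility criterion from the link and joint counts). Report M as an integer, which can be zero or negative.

(L,J1,J2)=(1,0,0); link0 fixed
link1: (2,0,0)
link2: (3,0,0)
link3: (4,0,0)
link4: (5,0,0)
P 4-0 [J1]: (5,1,0)
R 2-4 [J1]: (5,2,0)
link5: (6,2,0)
PS 0-5 [J2]: (6,2,1)
R 3-0 [J1]: (6,3,1)
link6: (7,3,1)
R 4-3 [J1]: (7,4,1)
link7: (8,4,1)
C 4-5 [J2]: (8,4,2)
P 7-1 [J1]: (8,5,2)
R 7-4 [J1]: (8,6,2)
PS 3-6 [J2]: (8,6,3)
R 4-6 [J1]: (8,7,3)
link8: (9,7,3)
P 3-8 [J1]: (9,8,3)
P 0-1 [J1]: (9,9,3)
R 6-0 [J1]: (9,10,3)
C 2-1 [J2]: (9,10,4)
P 6-8 [J1]: (9,11,4)
C 2-8 [J2]: (9,11,5)
Grübler: 3·8 − 2·11 − 5 = -3

M = -3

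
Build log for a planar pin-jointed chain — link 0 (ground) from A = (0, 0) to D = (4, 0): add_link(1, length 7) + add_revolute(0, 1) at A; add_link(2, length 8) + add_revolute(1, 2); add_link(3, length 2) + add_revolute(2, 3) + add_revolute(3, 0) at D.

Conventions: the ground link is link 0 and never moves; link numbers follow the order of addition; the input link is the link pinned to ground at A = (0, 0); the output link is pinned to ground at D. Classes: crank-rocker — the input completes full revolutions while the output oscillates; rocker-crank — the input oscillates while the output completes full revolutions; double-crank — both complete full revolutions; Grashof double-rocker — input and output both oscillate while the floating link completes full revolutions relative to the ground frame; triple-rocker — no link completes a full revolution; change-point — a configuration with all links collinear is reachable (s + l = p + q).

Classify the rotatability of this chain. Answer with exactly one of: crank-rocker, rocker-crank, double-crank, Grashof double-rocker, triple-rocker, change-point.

lengths: ground=4, input=7, coupler=8, output=2
sorted: s=2 (shortest), l=8 (longest), p+q=11
s + l = 10 vs p + q = 11
s + l < p + q (Grashof) with shortest = output link → rocker-crank

rocker-crank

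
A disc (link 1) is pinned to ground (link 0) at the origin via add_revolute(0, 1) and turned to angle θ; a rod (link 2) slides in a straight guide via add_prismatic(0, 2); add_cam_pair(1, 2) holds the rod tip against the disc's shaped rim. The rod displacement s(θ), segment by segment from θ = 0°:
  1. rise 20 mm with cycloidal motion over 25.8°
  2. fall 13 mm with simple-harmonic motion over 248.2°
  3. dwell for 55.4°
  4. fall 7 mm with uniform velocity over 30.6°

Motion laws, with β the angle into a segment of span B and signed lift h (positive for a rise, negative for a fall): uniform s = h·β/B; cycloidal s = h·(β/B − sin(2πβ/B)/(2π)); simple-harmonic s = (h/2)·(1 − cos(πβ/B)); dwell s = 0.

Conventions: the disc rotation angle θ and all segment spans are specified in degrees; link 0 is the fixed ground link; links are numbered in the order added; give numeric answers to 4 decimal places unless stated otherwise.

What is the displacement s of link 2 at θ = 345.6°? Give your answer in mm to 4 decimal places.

segment 1 (0° to 25.8°, cycloidal, h = 20) is passed completely: s = 0.0000 + (20) = 20.0000
segment 2 (25.8° to 274°, simple-harmonic, h = -13) is passed completely: s = 20.0000 + (-13) = 7.0000
segment 3 (274° to 329.4°, dwell): s unchanged at 7.0000
θ = 345.6° falls in segment 4 (329.4° to 360°, uniform, h = -7): β = 345.6 − 329.4 = 16.2°, B = 30.6°; Δs = -7·16.2/30.6 = -3.7059; s = 7.0000 − 3.7059 = 3.2941

3.2941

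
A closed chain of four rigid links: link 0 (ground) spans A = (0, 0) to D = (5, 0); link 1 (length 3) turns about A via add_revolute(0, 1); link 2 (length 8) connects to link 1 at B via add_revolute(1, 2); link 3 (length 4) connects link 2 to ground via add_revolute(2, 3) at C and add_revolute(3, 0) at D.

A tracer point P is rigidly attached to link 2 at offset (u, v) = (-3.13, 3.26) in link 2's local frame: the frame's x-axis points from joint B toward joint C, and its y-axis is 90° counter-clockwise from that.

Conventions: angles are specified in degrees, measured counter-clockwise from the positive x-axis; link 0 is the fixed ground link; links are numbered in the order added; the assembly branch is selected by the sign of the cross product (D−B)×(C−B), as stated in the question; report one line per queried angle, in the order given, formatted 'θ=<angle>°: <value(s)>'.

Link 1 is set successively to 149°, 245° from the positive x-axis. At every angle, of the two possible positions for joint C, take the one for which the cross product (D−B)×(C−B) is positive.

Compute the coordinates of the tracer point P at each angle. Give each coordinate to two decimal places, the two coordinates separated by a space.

A=(0,0), D=(5.00,0)
θ=149°: B = A + 3.00·(cos149°, sin149°) = (-2.5715, 1.5451)
θ=149°: |BD| = 7.7275
θ=149°: circle(B,8.00) ∩ circle(D,4.00): a=6.9695, h=3.9275
θ=149°:   candidates: C₊=(5.0426,3.9998) cross=30.350; C₋=(3.4720,-3.6966) cross=-30.350
θ=149°:   branch + wants cross > 0 → take C=(5.0426,3.9998) (cross=30.350)
θ=149°: ex = (C−B)/|BC| = (0.9518,0.3068); ey = (-0.3068,0.9518)
θ=149°: P = B + -3.13·ex + 3.26·ey = (-6.5508,3.6875)
θ=245°: B = A + 3.00·(cos245°, sin245°) = (-1.2679, -2.7189)
θ=245°: |BD| = 6.8322
θ=245°: circle(B,8.00) ∩ circle(D,4.00): a=6.9289, h=3.9988
θ=245°:   candidates: C₊=(3.4973,3.7070) cross=27.321; C₋=(6.6801,-3.6301) cross=-27.321
θ=245°:   branch + wants cross > 0 → take C=(3.4973,3.7070) (cross=27.321)
θ=245°: ex = (C−B)/|BC| = (0.5957,0.8032); ey = (-0.8032,0.5957)
θ=245°: P = B + -3.13·ex + 3.26·ey = (-5.7508,-3.2913)

θ=149°: -6.55 3.69
θ=245°: -5.75 -3.29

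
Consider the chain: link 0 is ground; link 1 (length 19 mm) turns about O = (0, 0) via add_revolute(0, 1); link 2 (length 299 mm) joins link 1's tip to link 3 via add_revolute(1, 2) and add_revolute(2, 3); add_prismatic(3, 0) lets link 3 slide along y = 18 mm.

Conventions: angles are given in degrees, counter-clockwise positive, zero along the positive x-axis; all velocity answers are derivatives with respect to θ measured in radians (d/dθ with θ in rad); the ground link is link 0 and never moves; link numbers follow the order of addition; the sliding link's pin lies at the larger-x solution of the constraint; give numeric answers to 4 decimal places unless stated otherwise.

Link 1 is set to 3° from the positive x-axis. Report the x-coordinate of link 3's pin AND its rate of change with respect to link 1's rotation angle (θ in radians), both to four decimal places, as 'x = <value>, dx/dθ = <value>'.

geometry: r = 19 mm, L = 299 mm, e = 18 mm
crank pin P = (r cos θ, r sin θ) = (18.973961, 0.994383)
h = r sin θ − e = 0.994383 − 18 = -17.005617
x = r cos θ + √(L² − h²) = 18.973961 + 298.516011 = 317.489972
dx/dθ = −r sin θ − h·r cos θ/√(L² − h²) (θ in radians; h = -17.005617) = 0.086510

x = 317.4900, dx/dθ = 0.0865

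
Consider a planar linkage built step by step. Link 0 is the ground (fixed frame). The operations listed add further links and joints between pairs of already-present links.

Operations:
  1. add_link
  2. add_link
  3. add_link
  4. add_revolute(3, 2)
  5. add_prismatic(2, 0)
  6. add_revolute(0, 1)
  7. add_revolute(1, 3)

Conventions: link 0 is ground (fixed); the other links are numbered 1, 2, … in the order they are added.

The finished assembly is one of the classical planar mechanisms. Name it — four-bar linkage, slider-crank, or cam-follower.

links: 4 (incl. ground); joints: 3 revolute, 1 prismatic, 0 higher (cam) pair, forming one closed loop
4 links, 3 revolutes + 1 prismatic in one loop → slider-crank

slider-crank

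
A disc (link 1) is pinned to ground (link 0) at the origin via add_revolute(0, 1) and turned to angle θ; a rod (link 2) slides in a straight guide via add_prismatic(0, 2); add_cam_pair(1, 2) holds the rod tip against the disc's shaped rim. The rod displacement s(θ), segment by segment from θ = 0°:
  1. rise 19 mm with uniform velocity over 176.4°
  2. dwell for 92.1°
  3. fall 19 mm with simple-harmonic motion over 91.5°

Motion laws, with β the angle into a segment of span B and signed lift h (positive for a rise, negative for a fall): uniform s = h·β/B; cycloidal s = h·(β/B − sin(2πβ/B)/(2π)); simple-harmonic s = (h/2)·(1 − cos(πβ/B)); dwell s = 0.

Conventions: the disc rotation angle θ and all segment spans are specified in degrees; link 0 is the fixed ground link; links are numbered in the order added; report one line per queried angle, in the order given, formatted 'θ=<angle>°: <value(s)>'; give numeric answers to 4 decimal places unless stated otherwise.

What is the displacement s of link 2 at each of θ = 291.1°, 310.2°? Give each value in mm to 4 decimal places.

segment 1 (0° to 176.4°, uniform, h = 19) is passed completely: s = 0.0000 + (19) = 19.0000
segment 2 (176.4° to 268.5°, dwell): s unchanged at 19.0000
θ = 291.1° falls in segment 3 (268.5° to 360°, simple-harmonic, h = -19): β = 291.1 − 268.5 = 22.6°, B = 91.5°; Δs = -19/2·(1 − cos(π·0.2470)) = -2.7194; s = 19.0000 − 2.7194 = 16.2806
θ = 310.2° falls in segment 3 (268.5° to 360°, simple-harmonic, h = -19): β = 310.2 − 268.5 = 41.7°, B = 91.5°; Δs = -19/2·(1 − cos(π·0.4557)) = -8.1832; s = 19.0000 − 8.1832 = 10.8168

θ=291.1°: 16.2806
θ=310.2°: 10.8168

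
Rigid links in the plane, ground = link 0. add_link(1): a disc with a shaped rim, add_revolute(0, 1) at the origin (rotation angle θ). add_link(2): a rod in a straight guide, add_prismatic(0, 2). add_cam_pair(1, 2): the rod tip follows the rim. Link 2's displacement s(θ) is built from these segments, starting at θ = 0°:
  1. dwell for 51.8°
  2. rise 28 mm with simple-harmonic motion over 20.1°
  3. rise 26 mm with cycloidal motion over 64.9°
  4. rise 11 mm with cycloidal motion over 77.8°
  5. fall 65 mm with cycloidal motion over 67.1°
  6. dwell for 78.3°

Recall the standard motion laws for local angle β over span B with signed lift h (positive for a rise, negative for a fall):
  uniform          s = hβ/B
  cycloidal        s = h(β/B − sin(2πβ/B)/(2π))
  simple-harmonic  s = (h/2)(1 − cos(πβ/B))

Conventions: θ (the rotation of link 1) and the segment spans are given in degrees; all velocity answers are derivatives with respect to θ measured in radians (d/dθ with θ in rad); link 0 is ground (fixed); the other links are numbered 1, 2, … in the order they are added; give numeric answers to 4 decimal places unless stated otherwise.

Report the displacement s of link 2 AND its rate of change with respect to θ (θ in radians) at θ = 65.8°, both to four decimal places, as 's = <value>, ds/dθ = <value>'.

segment 1 (0° to 51.8°, dwell): s unchanged at 0.0000
θ = 65.8° falls in segment 2 (51.8° to 71.9°, simple-harmonic, h = 28): β = 65.8 − 51.8 = 14°, B = 20.1°; Δs = 28/2·(1 − cos(π·0.6965)) = 22.1046; s = 0.0000 + 22.1046 = 22.1046
velocity in seg [51.8°–71.9°] (simple-harmonic), θ in radians: β = 14° = 0.2443 rad, B = 20.1° = 0.3508 rad; ds/dθ = (πh/(2B)) sin(πβ/B) = (π·28/(2·0.3508)) sin(π·0.6965) = 102.229169 mm/rad

s = 22.1046, ds/dθ = 102.2292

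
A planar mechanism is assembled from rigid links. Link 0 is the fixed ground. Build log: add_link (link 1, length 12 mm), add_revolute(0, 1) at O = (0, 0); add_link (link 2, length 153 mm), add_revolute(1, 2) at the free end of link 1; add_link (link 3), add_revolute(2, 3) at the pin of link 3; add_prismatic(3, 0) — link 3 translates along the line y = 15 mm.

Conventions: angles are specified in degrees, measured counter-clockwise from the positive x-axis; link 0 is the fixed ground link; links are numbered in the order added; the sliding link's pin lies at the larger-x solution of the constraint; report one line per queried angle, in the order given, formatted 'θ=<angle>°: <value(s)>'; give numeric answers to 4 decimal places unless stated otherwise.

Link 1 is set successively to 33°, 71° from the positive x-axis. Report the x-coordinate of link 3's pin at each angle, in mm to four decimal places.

geometry: r = 12 mm, L = 153 mm, e = 15 mm
θ=33°: crank pin P = (r cos θ, r sin θ) = (10.064047, 6.535668)
θ=33°: h = r sin θ − e = 6.535668 − 15 = -8.464332
θ=33°: x = r cos θ + √(L² − h²) = 10.064047 + 152.765687 = 162.829734
θ=71°: crank pin P = (r cos θ, r sin θ) = (3.906818, 11.346223)
θ=71°: h = r sin θ − e = 11.346223 − 15 = -3.653777
θ=71°: x = r cos θ + √(L² − h²) = 3.906818 + 152.956366 = 156.863184

θ=33°: 162.8297
θ=71°: 156.8632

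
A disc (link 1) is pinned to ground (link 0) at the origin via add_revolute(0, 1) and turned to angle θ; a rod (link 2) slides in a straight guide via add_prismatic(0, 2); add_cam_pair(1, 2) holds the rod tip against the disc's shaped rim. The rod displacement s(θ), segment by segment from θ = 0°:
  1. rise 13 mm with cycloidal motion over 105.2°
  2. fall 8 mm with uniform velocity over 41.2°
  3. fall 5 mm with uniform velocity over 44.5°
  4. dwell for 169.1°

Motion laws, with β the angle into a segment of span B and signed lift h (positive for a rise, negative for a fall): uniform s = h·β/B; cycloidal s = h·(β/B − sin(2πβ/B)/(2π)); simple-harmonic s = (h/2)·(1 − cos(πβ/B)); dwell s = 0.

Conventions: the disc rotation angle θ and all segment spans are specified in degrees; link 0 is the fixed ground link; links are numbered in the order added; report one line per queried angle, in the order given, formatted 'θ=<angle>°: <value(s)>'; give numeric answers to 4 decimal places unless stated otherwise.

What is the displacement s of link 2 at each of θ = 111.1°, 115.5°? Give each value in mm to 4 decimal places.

segment 1 (0° to 105.2°, cycloidal, h = 13) is passed completely: s = 0.0000 + (13) = 13.0000
θ = 111.1° falls in segment 2 (105.2° to 146.4°, uniform, h = -8): β = 111.1 − 105.2 = 5.9°, B = 41.2°; Δs = -8·5.9/41.2 = -1.1456; s = 13.0000 − 1.1456 = 11.8544
θ = 115.5° falls in segment 2 (105.2° to 146.4°, uniform, h = -8): β = 115.5 − 105.2 = 10.3°, B = 41.2°; Δs = -8·10.3/41.2 = -2.0000; s = 13.0000 − 2.0000 = 11.0000

θ=111.1°: 11.8544
θ=115.5°: 11.0000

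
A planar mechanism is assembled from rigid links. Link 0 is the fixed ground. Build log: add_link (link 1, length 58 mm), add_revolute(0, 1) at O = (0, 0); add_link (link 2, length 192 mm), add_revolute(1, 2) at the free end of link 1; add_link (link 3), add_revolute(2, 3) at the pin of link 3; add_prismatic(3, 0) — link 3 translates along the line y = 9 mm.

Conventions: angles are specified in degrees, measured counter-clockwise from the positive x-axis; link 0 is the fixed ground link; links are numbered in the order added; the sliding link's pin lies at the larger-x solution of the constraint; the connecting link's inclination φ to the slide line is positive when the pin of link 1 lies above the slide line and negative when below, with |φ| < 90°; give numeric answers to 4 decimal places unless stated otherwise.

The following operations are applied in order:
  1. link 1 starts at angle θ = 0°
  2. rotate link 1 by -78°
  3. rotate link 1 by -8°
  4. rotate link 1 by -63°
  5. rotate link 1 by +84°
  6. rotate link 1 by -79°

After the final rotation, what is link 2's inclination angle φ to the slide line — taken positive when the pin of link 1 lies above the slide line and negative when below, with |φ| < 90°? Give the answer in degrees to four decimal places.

geometry: r = 58 mm, L = 192 mm, e = 9 mm; θ starts at 0°
rotate link 1 by -78°: θ ← 0° -78° = -78°
rotate link 1 by -8°: θ ← -78° -8° = -86°
rotate link 1 by -63°: θ ← -86° -63° = -149°
rotate link 1 by +84°: θ ← -149° +84° = -65°
rotate link 1 by -79°: θ ← -65° -79° = -144°
h = r sin θ − e = -34.091545 − 9 = -43.091545
sin φ = h / L = -43.091545 / 192 = -0.22443513
φ = arcsin(-0.22443513) = -12.969664°

-12.9697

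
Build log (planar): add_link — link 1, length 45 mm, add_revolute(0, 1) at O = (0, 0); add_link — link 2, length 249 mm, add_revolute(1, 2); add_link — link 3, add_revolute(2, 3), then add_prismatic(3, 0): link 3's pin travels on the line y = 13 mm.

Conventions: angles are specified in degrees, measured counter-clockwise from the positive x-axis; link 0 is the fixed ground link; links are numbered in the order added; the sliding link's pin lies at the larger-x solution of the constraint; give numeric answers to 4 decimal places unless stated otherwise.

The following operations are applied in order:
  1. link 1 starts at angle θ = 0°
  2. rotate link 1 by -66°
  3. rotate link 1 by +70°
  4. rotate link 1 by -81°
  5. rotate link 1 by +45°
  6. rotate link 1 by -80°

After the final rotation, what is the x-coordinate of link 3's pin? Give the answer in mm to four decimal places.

geometry: r = 45 mm, L = 249 mm, e = 13 mm; θ starts at 0°
rotate link 1 by -66°: θ ← 0° -66° = -66°
rotate link 1 by +70°: θ ← -66° +70° = 4°
rotate link 1 by -81°: θ ← 4° -81° = -77°
rotate link 1 by +45°: θ ← -77° +45° = -32°
rotate link 1 by -80°: θ ← -32° -80° = -112°
crank pin P = (r cos θ, r sin θ) = (-16.857297, -41.723273)
h = r sin θ − e = -41.723273 − 13 = -54.723273
x = r cos θ + √(L² − h²) = -16.857297 + 242.912254 = 226.054958

226.0550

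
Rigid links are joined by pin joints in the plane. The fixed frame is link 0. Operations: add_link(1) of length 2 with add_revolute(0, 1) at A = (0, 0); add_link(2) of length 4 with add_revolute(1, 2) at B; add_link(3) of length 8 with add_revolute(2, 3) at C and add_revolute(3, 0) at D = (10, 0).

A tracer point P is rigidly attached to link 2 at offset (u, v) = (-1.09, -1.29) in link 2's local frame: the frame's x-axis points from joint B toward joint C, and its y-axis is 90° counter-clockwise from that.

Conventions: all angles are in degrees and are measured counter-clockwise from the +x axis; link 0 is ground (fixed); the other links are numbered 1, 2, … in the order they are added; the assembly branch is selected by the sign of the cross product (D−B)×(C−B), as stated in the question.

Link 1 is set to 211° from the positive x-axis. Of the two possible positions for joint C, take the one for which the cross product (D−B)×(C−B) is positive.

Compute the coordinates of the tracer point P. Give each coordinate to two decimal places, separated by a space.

A=(0,0), D=(10.00,0)
B = A + 2.00·(cos211°, sin211°) = (-1.7143, -1.0301)
|BD| = 11.7595
circle(B,4.00) ∩ circle(D,8.00): a=3.8389, h=1.1239
  candidates: C₊=(2.0113,0.4257) cross=13.216; C₋=(2.2082,-1.8134) cross=-13.216
  branch + wants cross > 0 → take C=(2.0113,0.4257) (cross=13.216)
ex = (C−B)/|BC| = (0.9314,0.3640); ey = (-0.3640,0.9314)
P = B + -1.09·ex + -1.29·ey = (-2.2601,-2.6283)

-2.26 -2.63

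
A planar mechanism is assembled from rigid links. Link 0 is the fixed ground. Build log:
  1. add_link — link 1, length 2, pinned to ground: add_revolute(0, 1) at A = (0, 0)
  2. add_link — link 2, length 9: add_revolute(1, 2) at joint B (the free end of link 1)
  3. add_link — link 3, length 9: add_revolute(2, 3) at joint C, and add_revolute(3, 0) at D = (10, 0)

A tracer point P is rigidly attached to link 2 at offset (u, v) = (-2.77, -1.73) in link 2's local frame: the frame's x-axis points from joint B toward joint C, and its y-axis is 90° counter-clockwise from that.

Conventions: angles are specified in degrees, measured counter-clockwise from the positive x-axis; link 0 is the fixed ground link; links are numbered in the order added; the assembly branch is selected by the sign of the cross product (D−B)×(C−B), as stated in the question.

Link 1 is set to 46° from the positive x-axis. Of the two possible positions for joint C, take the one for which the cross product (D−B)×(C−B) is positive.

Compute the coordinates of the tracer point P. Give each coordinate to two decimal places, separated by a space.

A=(0,0), D=(10.00,0)
B = A + 2.00·(cos46°, sin46°) = (1.3893, 1.4387)
|BD| = 8.7300
circle(B,9.00) ∩ circle(D,9.00): a=4.3650, h=7.8706
  candidates: C₊=(6.9917,8.4823) cross=68.711; C₋=(4.3976,-7.0437) cross=-68.711
  branch + wants cross > 0 → take C=(6.9917,8.4823) (cross=68.711)
ex = (C−B)/|BC| = (0.6225,0.7826); ey = (-0.7826,0.6225)
P = B + -2.77·ex + -1.73·ey = (1.0190,-1.8061)

1.02 -1.81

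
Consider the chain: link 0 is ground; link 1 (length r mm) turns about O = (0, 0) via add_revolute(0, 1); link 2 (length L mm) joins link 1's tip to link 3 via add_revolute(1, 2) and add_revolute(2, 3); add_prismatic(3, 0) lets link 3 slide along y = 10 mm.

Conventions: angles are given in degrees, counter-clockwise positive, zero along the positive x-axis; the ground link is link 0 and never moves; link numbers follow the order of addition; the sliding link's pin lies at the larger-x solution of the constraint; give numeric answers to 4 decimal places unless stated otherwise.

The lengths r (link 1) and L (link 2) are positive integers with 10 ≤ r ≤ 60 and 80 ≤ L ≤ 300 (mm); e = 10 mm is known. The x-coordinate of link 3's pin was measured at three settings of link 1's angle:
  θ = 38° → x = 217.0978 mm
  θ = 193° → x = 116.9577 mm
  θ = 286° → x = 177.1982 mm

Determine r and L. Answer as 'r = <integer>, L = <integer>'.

constraint per measurement: (x − r cos θ)² + (r sin θ − e)² = L²
subtracting the θ₁ and θ₂ equations cancels the r² and L² terms:
r = (x₁² − x₂²) / (2[(x₁cos θ₁ + e sin θ₁) − (x₂cos θ₂ + e sin θ₂)]) = 57.0000 → r = 57
L² = (x₁ − r cos θ₁)² + (r sin θ₁ − e)² = 30276.0050 → L = 174.0000 → L = 174
check at θ₃=286°: x = 177.1982 (printed 177.1982) ✓

r = 57, L = 174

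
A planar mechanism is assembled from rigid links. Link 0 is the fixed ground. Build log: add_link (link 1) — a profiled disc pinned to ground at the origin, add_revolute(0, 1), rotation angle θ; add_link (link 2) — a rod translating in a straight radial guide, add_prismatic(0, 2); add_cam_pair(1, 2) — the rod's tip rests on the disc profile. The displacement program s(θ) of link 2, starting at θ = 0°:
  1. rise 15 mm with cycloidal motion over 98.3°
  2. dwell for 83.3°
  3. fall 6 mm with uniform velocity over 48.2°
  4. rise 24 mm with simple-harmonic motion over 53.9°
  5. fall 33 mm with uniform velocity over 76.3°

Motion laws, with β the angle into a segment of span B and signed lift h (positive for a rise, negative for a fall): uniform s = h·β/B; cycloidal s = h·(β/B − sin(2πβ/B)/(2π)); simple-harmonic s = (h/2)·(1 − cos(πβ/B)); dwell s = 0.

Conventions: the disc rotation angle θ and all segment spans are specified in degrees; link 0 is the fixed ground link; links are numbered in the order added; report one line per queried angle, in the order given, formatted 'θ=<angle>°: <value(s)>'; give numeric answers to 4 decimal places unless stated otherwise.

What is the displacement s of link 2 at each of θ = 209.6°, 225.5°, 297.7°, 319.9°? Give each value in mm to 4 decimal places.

seg 1 [0°–98.3°] cycloidal, h=15: full span → s += 15 → s = 15.0000
seg 2 [98.3°–181.6°] dwell: s stays 15.0000
seg 3 [181.6°–229.8°] uniform, h=-6: θ=209.6° here. β=28, B=48.2. -6·28/48.2 = -3.4855 → s = 11.5145
seg 3 [181.6°–229.8°] uniform, h=-6: θ=225.5° here. β=43.9, B=48.2. -6·43.9/48.2 = -5.4647 → s = 9.5353
seg 3 [181.6°–229.8°] uniform, h=-6: full span → s += -6 → s = 9.0000
seg 4 [229.8°–283.7°] simple-harmonic, h=24: full span → s += 24 → s = 33.0000
seg 5 [283.7°–360°] uniform, h=-33: θ=297.7° here. β=14, B=76.3. -33·14/76.3 = -6.0550 → s = 26.9450
seg 5 [283.7°–360°] uniform, h=-33: θ=319.9° here. β=36.2, B=76.3. -33·36.2/76.3 = -15.6566 → s = 17.3434

θ=209.6°: 11.5145
θ=225.5°: 9.5353
θ=297.7°: 26.9450
θ=319.9°: 17.3434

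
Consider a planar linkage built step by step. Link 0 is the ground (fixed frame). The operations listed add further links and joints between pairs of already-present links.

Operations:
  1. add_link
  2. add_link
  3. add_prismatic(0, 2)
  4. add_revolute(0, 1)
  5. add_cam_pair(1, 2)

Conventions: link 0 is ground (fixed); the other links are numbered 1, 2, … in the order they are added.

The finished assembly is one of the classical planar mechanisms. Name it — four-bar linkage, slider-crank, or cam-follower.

links: 3 (incl. ground); joints: 1 revolute, 1 prismatic, 1 higher (cam) pair, forming one closed loop
3 links, revolute + prismatic + higher pair in one loop → cam-follower

cam-follower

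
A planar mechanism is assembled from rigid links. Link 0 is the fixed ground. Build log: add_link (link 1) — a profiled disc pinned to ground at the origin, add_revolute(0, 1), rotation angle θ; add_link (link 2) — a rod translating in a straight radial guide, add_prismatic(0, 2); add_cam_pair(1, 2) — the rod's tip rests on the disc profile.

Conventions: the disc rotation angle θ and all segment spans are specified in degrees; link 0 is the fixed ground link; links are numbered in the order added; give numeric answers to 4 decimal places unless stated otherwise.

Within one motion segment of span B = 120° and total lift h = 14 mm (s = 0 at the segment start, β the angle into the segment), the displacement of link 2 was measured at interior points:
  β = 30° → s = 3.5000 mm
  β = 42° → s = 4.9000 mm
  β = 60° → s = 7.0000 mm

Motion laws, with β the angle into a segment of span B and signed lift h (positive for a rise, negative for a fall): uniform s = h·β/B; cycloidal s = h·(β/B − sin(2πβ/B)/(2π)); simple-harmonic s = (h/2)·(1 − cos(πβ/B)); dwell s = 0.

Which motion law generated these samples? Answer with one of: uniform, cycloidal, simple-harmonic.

candidates at β/B = r: uniform s = h·r (linear in β); cycloidal s = h·(r − sin(2πr)/(2π)); simple-harmonic s = (h/2)(1 − cos(πr))
β=30°: printed 3.5000 | uniform 3.5000, cycloidal 1.2718, simple-harmonic 2.0503
β=42°: printed 4.9000 | uniform 4.9000, cycloidal 3.0974, simple-harmonic 3.8221
β=60°: printed 7.0000 | uniform 7.0000, cycloidal 7.0000, simple-harmonic 7.0000
only one law matches every sample → uniform

uniform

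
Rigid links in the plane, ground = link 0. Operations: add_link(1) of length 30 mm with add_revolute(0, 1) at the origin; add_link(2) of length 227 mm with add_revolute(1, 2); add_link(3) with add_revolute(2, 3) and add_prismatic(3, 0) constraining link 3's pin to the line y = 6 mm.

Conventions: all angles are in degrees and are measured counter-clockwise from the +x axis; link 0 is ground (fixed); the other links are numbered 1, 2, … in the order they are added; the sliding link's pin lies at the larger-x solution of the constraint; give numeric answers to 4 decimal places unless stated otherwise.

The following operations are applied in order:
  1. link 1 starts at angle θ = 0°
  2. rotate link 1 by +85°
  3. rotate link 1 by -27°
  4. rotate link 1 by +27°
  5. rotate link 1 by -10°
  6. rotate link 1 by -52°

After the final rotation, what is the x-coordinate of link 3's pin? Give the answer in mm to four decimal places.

geometry: r = 30 mm, L = 227 mm, e = 6 mm; θ starts at 0°
rotate link 1 by +85°: θ ← 0° +85° = 85°
rotate link 1 by -27°: θ ← 85° -27° = 58°
rotate link 1 by +27°: θ ← 58° +27° = 85°
rotate link 1 by -10°: θ ← 85° -10° = 75°
rotate link 1 by -52°: θ ← 75° -52° = 23°
crank pin P = (r cos θ, r sin θ) = (27.615146, 11.721934)
h = r sin θ − e = 11.721934 − 6 = 5.721934
x = r cos θ + √(L² − h²) = 27.615146 + 226.927873 = 254.543018

254.5430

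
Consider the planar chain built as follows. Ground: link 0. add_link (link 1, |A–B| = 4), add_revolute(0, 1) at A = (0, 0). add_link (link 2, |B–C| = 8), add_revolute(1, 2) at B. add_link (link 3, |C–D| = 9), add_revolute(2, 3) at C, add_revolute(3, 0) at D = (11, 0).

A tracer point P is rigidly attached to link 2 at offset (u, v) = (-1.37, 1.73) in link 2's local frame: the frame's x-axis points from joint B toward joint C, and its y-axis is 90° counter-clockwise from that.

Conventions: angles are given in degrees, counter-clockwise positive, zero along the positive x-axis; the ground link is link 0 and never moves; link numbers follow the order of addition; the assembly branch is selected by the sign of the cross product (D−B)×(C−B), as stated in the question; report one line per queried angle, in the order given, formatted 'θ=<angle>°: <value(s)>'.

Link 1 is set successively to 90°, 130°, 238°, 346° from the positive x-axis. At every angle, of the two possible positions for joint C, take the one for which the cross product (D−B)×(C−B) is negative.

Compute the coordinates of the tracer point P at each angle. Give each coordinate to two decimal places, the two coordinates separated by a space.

A=(0,0), D=(11.00,0)
θ=90°: B = A + 4.00·(cos90°, sin90°) = (0.0000, 4.0000)
θ=90°: |BD| = 11.7047
θ=90°: circle(B,8.00) ∩ circle(D,9.00): a=5.1261, h=6.1419
θ=90°:   candidates: C₊=(6.9165,8.0203) cross=71.889; C₋=(2.7186,-3.5239) cross=-71.889
θ=90°:   branch - wants cross < 0 → take C=(2.7186,-3.5239) (cross=-71.889)
θ=90°: ex = (C−B)/|BC| = (0.3398,-0.9405); ey = (0.9405,0.3398)
θ=90°: P = B + -1.37·ex + 1.73·ey = (1.1615,5.8764)
θ=130°: B = A + 4.00·(cos130°, sin130°) = (-2.5712, 3.0642)
θ=130°: |BD| = 13.9128
θ=130°: circle(B,8.00) ∩ circle(D,9.00): a=6.3454, h=4.8719
θ=130°:   candidates: C₊=(4.6915,6.4189) cross=67.782; C₋=(2.5455,-3.0856) cross=-67.782
θ=130°:   branch - wants cross < 0 → take C=(2.5455,-3.0856) (cross=-67.782)
θ=130°: ex = (C−B)/|BC| = (0.6396,-0.7687); ey = (0.7687,0.6396)
θ=130°: P = B + -1.37·ex + 1.73·ey = (-2.1175,5.2238)
θ=238°: B = A + 4.00·(cos238°, sin238°) = (-2.1197, -3.3922)
θ=238°: |BD| = 13.5511
θ=238°: circle(B,8.00) ∩ circle(D,9.00): a=6.1483, h=5.1184
θ=238°:   candidates: C₊=(2.5516,3.1024) cross=69.360; C₋=(5.1142,-6.8086) cross=-69.360
θ=238°:   branch - wants cross < 0 → take C=(5.1142,-6.8086) (cross=-69.360)
θ=238°: ex = (C−B)/|BC| = (0.9042,-0.4270); ey = (0.4270,0.9042)
θ=238°: P = B + -1.37·ex + 1.73·ey = (-2.6197,-1.2428)
θ=346°: B = A + 4.00·(cos346°, sin346°) = (3.8812, -0.9677)
θ=346°: |BD| = 7.1843
θ=346°: circle(B,8.00) ∩ circle(D,9.00): a=2.4090, h=7.6287
θ=346°:   candidates: C₊=(5.2407,6.9159) cross=54.807; C₋=(7.2958,-8.2024) cross=-54.807
θ=346°:   branch - wants cross < 0 → take C=(7.2958,-8.2024) (cross=-54.807)
θ=346°: ex = (C−B)/|BC| = (0.4268,-0.9043); ey = (0.9043,0.4268)
θ=346°: P = B + -1.37·ex + 1.73·ey = (4.8609,1.0097)

θ=90°: 1.16 5.88
θ=130°: -2.12 5.22
θ=238°: -2.62 -1.24
θ=346°: 4.86 1.01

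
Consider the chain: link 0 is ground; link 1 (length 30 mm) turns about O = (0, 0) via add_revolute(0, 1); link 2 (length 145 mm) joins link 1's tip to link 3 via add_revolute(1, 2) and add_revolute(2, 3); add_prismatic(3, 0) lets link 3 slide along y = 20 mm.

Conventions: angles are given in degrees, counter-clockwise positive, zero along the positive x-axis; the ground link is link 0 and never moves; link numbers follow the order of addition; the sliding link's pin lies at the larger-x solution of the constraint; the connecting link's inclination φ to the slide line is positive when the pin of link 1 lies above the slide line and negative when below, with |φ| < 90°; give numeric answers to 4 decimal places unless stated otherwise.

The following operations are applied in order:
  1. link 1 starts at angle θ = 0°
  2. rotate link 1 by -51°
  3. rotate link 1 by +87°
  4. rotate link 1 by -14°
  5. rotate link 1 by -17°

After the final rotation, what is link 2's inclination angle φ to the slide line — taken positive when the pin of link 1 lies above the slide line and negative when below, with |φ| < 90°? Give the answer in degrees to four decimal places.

geometry: r = 30 mm, L = 145 mm, e = 20 mm; θ starts at 0°
rotate link 1 by -51°: θ ← 0° -51° = -51°
rotate link 1 by +87°: θ ← -51° +87° = 36°
rotate link 1 by -14°: θ ← 36° -14° = 22°
rotate link 1 by -17°: θ ← 22° -17° = 5°
h = r sin θ − e = 2.614672 − 20 = -17.385328
sin φ = h / L = -17.385328 / 145 = -0.11989881
φ = arcsin(-0.11989881) = -6.886263°

-6.8863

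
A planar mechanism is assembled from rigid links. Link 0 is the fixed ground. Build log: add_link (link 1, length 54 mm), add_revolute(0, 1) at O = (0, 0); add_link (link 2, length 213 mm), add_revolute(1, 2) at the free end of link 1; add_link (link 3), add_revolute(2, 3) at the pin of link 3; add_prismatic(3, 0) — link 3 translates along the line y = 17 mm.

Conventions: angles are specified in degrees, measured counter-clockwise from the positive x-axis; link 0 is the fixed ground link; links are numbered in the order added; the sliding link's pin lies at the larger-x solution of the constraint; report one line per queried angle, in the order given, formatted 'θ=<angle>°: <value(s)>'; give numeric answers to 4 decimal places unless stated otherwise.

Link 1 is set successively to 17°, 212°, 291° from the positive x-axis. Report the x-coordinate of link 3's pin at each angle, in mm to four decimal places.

geometry: r = 54 mm, L = 213 mm, e = 17 mm
θ=17°: crank pin P = (r cos θ, r sin θ) = (51.640457, 15.788072)
θ=17°: h = r sin θ − e = 15.788072 − 17 = -1.211928
θ=17°: x = r cos θ + √(L² − h²) = 51.640457 + 212.996552 = 264.637009
θ=212°: crank pin P = (r cos θ, r sin θ) = (-45.794597, -28.615640)
θ=212°: h = r sin θ − e = -28.615640 − 17 = -45.615640
θ=212°: x = r cos θ + √(L² − h²) = -45.794597 + 208.058197 = 162.263600
θ=291°: crank pin P = (r cos θ, r sin θ) = (19.351869, -50.413343)
θ=291°: h = r sin θ − e = -50.413343 − 17 = -67.413343
θ=291°: x = r cos θ + √(L² − h²) = 19.351869 + 202.050591 = 221.402460

θ=17°: 264.6370
θ=212°: 162.2636
θ=291°: 221.4025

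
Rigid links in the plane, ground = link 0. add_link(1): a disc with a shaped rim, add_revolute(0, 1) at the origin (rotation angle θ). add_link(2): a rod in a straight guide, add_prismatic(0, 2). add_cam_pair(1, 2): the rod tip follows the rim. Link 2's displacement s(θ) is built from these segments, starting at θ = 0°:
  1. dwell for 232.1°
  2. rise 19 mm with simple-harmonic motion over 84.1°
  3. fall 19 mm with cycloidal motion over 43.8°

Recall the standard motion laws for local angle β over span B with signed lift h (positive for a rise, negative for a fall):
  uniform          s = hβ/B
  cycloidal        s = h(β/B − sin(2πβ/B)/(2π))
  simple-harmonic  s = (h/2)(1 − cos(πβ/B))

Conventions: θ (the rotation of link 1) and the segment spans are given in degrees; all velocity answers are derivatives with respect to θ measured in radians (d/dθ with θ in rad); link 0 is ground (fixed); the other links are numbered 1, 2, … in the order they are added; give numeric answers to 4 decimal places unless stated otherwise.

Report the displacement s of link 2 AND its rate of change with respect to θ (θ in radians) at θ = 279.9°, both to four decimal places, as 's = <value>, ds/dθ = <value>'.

segment 1 (0° to 232.1°, dwell): s unchanged at 0.0000
θ = 279.9° falls in segment 2 (232.1° to 316.2°, simple-harmonic, h = 19): β = 279.9 − 232.1 = 47.8°, B = 84.1°; Δs = 19/2·(1 − cos(π·0.5684)) = 11.5249; s = 0.0000 + 11.5249 = 11.5249
velocity in seg [232.1°–316.2°] (simple-harmonic), θ in radians: β = 47.8° = 0.8343 rad, B = 84.1° = 1.4678 rad; ds/dθ = (πh/(2B)) sin(πβ/B) = (π·19/(2·1.4678)) sin(π·0.5684) = 19.865694 mm/rad

s = 11.5249, ds/dθ = 19.8657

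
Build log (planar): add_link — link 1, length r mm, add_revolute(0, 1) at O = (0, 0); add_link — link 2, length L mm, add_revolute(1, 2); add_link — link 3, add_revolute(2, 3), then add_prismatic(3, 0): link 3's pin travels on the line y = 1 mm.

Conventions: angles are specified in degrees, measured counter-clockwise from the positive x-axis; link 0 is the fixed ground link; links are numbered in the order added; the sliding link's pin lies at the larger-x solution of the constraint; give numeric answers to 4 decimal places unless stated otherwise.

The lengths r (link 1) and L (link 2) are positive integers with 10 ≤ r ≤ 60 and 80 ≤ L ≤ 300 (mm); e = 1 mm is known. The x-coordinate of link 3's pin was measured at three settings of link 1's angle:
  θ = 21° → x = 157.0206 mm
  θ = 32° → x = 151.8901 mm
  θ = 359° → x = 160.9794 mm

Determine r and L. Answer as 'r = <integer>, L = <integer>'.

constraint per measurement: (x − r cos θ)² + (r sin θ − e)² = L²
subtracting the θ₁ and θ₂ equations cancels the r² and L² terms:
r = (x₁² − x₂²) / (2[(x₁cos θ₁ + e sin θ₁) − (x₂cos θ₂ + e sin θ₂)]) = 44.9998 → r = 45
L² = (x₁ − r cos θ₁)² + (r sin θ₁ − e)² = 13455.9934 → L = 116.0000 → L = 116
check at θ₃=359°: x = 160.9794 (printed 160.9794) ✓

r = 45, L = 116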